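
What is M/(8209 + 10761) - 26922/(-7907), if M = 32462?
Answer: 383693687/74997895 ≈ 5.1161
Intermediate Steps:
M/(8209 + 10761) - 26922/(-7907) = 32462/(8209 + 10761) - 26922/(-7907) = 32462/18970 - 26922*(-1/7907) = 32462*(1/18970) + 26922/7907 = 16231/9485 + 26922/7907 = 383693687/74997895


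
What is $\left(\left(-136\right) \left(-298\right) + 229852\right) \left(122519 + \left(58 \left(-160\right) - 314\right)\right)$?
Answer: $30532661500$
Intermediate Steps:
$\left(\left(-136\right) \left(-298\right) + 229852\right) \left(122519 + \left(58 \left(-160\right) - 314\right)\right) = \left(40528 + 229852\right) \left(122519 - 9594\right) = 270380 \left(122519 - 9594\right) = 270380 \cdot 112925 = 30532661500$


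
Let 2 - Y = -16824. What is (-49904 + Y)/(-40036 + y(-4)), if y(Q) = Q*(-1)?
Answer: 5513/6672 ≈ 0.82629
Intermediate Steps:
Y = 16826 (Y = 2 - 1*(-16824) = 2 + 16824 = 16826)
y(Q) = -Q
(-49904 + Y)/(-40036 + y(-4)) = (-49904 + 16826)/(-40036 - 1*(-4)) = -33078/(-40036 + 4) = -33078/(-40032) = -33078*(-1/40032) = 5513/6672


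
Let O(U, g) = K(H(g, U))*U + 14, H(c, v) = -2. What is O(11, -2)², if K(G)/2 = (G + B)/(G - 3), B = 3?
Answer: 2304/25 ≈ 92.160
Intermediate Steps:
K(G) = 2*(3 + G)/(-3 + G) (K(G) = 2*((G + 3)/(G - 3)) = 2*((3 + G)/(-3 + G)) = 2*(3 + G)/(-3 + G))
O(U, g) = 14 - 2*U/5 (O(U, g) = (2*(3 - 2)/(-3 - 2))*U + 14 = (2*1/(-5))*U + 14 = (2*(-⅕)*1)*U + 14 = -2*U/5 + 14 = 14 - 2*U/5)
O(11, -2)² = (14 - ⅖*11)² = (14 - 22/5)² = (48/5)² = 2304/25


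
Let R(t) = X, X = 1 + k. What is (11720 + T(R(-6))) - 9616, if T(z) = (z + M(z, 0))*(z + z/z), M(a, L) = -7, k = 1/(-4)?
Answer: 33489/16 ≈ 2093.1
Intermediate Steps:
k = -1/4 ≈ -0.25000
X = 3/4 (X = 1 - 1/4 = 3/4 ≈ 0.75000)
R(t) = 3/4
T(z) = (1 + z)*(-7 + z) (T(z) = (z - 7)*(z + z/z) = (-7 + z)*(z + 1) = (-7 + z)*(1 + z) = (1 + z)*(-7 + z))
(11720 + T(R(-6))) - 9616 = (11720 + (-7 + (3/4)**2 - 6*3/4)) - 9616 = (11720 + (-7 + 9/16 - 9/2)) - 9616 = (11720 - 175/16) - 9616 = 187345/16 - 9616 = 33489/16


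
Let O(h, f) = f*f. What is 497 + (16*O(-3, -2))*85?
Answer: 5937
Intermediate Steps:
O(h, f) = f²
497 + (16*O(-3, -2))*85 = 497 + (16*(-2)²)*85 = 497 + (16*4)*85 = 497 + 64*85 = 497 + 5440 = 5937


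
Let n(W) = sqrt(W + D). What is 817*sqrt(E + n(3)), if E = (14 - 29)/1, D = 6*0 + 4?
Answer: 817*sqrt(-15 + sqrt(7)) ≈ 2871.6*I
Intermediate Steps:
D = 4 (D = 0 + 4 = 4)
n(W) = sqrt(4 + W) (n(W) = sqrt(W + 4) = sqrt(4 + W))
E = -15 (E = -15*1 = -15)
817*sqrt(E + n(3)) = 817*sqrt(-15 + sqrt(4 + 3)) = 817*sqrt(-15 + sqrt(7))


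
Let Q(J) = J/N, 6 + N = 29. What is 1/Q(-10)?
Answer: -23/10 ≈ -2.3000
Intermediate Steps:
N = 23 (N = -6 + 29 = 23)
Q(J) = J/23
1/Q(-10) = 1/((1/23)*(-10)) = 1/(-10/23) = -23/10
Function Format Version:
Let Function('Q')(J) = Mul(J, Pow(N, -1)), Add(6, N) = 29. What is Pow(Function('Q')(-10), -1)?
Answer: Rational(-23, 10) ≈ -2.3000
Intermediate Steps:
N = 23 (N = Add(-6, 29) = 23)
Function('Q')(J) = Mul(Rational(1, 23), J) (Function('Q')(J) = Mul(J, Pow(23, -1)) = Mul(J, Rational(1, 23)) = Mul(Rational(1, 23), J))
Pow(Function('Q')(-10), -1) = Pow(Mul(Rational(1, 23), -10), -1) = Pow(Rational(-10, 23), -1) = Rational(-23, 10)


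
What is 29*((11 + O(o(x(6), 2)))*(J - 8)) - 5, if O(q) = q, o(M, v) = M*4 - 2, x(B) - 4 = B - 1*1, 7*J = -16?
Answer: -93995/7 ≈ -13428.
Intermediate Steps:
J = -16/7 (J = (1/7)*(-16) = -16/7 ≈ -2.2857)
x(B) = 3 + B (x(B) = 4 + (B - 1*1) = 4 + (B - 1) = 4 + (-1 + B) = 3 + B)
o(M, v) = -2 + 4*M (o(M, v) = 4*M - 2 = -2 + 4*M)
29*((11 + O(o(x(6), 2)))*(J - 8)) - 5 = 29*((11 + (-2 + 4*(3 + 6)))*(-16/7 - 8)) - 5 = 29*((11 + (-2 + 4*9))*(-72/7)) - 5 = 29*((11 + (-2 + 36))*(-72/7)) - 5 = 29*((11 + 34)*(-72/7)) - 5 = 29*(45*(-72/7)) - 5 = 29*(-3240/7) - 5 = -93960/7 - 5 = -93995/7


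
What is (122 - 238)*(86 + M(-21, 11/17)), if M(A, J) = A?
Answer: -7540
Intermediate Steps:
(122 - 238)*(86 + M(-21, 11/17)) = (122 - 238)*(86 - 21) = -116*65 = -7540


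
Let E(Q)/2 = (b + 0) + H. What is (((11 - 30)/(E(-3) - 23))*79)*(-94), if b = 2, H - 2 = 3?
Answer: -141094/9 ≈ -15677.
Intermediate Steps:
H = 5 (H = 2 + 3 = 5)
E(Q) = 14 (E(Q) = 2*((2 + 0) + 5) = 2*(2 + 5) = 2*7 = 14)
(((11 - 30)/(E(-3) - 23))*79)*(-94) = (((11 - 30)/(14 - 23))*79)*(-94) = (-19/(-9)*79)*(-94) = (-19*(-⅑)*79)*(-94) = ((19/9)*79)*(-94) = (1501/9)*(-94) = -141094/9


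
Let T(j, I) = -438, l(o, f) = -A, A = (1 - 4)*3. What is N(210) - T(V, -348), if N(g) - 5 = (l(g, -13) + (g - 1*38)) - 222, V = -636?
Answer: 402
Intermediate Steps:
A = -9 (A = -3*3 = -9)
l(o, f) = 9 (l(o, f) = -1*(-9) = 9)
N(g) = -246 + g (N(g) = 5 + ((9 + (g - 1*38)) - 222) = 5 + ((9 + (g - 38)) - 222) = 5 + ((9 + (-38 + g)) - 222) = 5 + ((-29 + g) - 222) = 5 + (-251 + g) = -246 + g)
N(210) - T(V, -348) = (-246 + 210) - 1*(-438) = -36 + 438 = 402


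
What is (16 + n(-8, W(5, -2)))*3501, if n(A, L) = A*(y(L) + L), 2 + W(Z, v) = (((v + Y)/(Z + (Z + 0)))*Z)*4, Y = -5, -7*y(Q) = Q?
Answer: 3080880/7 ≈ 4.4013e+5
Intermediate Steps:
y(Q) = -Q/7
W(Z, v) = -12 + 2*v (W(Z, v) = -2 + (((v - 5)/(Z + (Z + 0)))*Z)*4 = -2 + (((-5 + v)/(Z + Z))*Z)*4 = -2 + (((-5 + v)/((2*Z)))*Z)*4 = -2 + (((-5 + v)*(1/(2*Z)))*Z)*4 = -2 + (((-5 + v)/(2*Z))*Z)*4 = -2 + (-5/2 + v/2)*4 = -2 + (-10 + 2*v) = -12 + 2*v)
n(A, L) = 6*A*L/7 (n(A, L) = A*(-L/7 + L) = A*(6*L/7) = 6*A*L/7)
(16 + n(-8, W(5, -2)))*3501 = (16 + (6/7)*(-8)*(-12 + 2*(-2)))*3501 = (16 + (6/7)*(-8)*(-12 - 4))*3501 = (16 + (6/7)*(-8)*(-16))*3501 = (16 + 768/7)*3501 = (880/7)*3501 = 3080880/7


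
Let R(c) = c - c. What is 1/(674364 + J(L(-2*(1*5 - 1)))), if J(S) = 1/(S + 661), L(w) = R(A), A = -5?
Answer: 661/445754605 ≈ 1.4829e-6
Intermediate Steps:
R(c) = 0
L(w) = 0
J(S) = 1/(661 + S)
1/(674364 + J(L(-2*(1*5 - 1)))) = 1/(674364 + 1/(661 + 0)) = 1/(674364 + 1/661) = 1/(445754605/661) = 661/445754605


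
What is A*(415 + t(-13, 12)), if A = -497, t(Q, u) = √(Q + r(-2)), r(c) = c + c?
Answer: -206255 - 497*I*√17 ≈ -2.0626e+5 - 2049.2*I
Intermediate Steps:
r(c) = 2*c
t(Q, u) = √(-4 + Q) (t(Q, u) = √(Q + 2*(-2)) = √(Q - 4) = √(-4 + Q))
A*(415 + t(-13, 12)) = -497*(415 + √(-4 - 13)) = -497*(415 + √(-17)) = -497*(415 + I*√17) = -206255 - 497*I*√17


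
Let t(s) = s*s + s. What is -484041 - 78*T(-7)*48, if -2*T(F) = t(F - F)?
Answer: -484041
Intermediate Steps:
t(s) = s + s**2 (t(s) = s**2 + s = s + s**2)
T(F) = 0 (T(F) = -(F - F)*(1 + (F - F))/2 = -0*(1 + 0) = -0 = -1/2*0 = 0)
-484041 - 78*T(-7)*48 = -484041 - 78*0*48 = -484041 + 0*48 = -484041 + 0 = -484041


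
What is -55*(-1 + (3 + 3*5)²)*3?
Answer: -53295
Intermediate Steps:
-55*(-1 + (3 + 3*5)²)*3 = -55*(-1 + (3 + 15)²)*3 = -55*(-1 + 18²)*3 = -55*(-1 + 324)*3 = -17765*3 = -55*969 = -53295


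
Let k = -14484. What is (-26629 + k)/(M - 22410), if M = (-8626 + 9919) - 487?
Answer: 41113/21604 ≈ 1.9030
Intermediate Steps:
M = 806 (M = 1293 - 487 = 806)
(-26629 + k)/(M - 22410) = (-26629 - 14484)/(806 - 22410) = -41113/(-21604) = -41113*(-1/21604) = 41113/21604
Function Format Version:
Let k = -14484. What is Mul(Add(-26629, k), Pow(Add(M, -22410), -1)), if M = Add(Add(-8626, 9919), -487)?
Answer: Rational(41113, 21604) ≈ 1.9030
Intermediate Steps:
M = 806 (M = Add(1293, -487) = 806)
Mul(Add(-26629, k), Pow(Add(M, -22410), -1)) = Mul(Add(-26629, -14484), Pow(Add(806, -22410), -1)) = Mul(-41113, Pow(-21604, -1)) = Mul(-41113, Rational(-1, 21604)) = Rational(41113, 21604)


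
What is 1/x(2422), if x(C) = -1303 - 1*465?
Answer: -1/1768 ≈ -0.00056561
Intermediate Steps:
x(C) = -1768 (x(C) = -1303 - 465 = -1768)
1/x(2422) = 1/(-1768) = -1/1768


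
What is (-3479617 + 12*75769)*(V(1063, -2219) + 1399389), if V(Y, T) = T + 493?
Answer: -3592537600907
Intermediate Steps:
V(Y, T) = 493 + T
(-3479617 + 12*75769)*(V(1063, -2219) + 1399389) = (-3479617 + 12*75769)*((493 - 2219) + 1399389) = (-3479617 + 909228)*(-1726 + 1399389) = -2570389*1397663 = -3592537600907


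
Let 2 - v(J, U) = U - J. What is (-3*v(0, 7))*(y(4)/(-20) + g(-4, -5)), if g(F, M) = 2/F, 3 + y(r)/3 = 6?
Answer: -57/4 ≈ -14.250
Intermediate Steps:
v(J, U) = 2 + J - U (v(J, U) = 2 - (U - J) = 2 + (J - U) = 2 + J - U)
y(r) = 9 (y(r) = -9 + 3*6 = -9 + 18 = 9)
(-3*v(0, 7))*(y(4)/(-20) + g(-4, -5)) = (-3*(2 + 0 - 1*7))*(9/(-20) + 2/(-4)) = (-3*(2 + 0 - 7))*(9*(-1/20) + 2*(-¼)) = (-3*(-5))*(-9/20 - ½) = 15*(-19/20) = -57/4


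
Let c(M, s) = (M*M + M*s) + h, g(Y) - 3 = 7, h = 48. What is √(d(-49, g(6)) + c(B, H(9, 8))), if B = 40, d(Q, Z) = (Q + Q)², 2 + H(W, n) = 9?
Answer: 62*√3 ≈ 107.39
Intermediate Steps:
H(W, n) = 7 (H(W, n) = -2 + 9 = 7)
g(Y) = 10 (g(Y) = 3 + 7 = 10)
d(Q, Z) = 4*Q² (d(Q, Z) = (2*Q)² = 4*Q²)
c(M, s) = 48 + M² + M*s (c(M, s) = (M*M + M*s) + 48 = (M² + M*s) + 48 = 48 + M² + M*s)
√(d(-49, g(6)) + c(B, H(9, 8))) = √(4*(-49)² + (48 + 40² + 40*7)) = √(4*2401 + (48 + 1600 + 280)) = √(9604 + 1928) = √11532 = 62*√3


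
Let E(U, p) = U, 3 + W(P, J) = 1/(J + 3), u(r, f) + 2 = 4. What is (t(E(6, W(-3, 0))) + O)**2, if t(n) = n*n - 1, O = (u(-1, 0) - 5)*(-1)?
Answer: 1444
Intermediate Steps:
u(r, f) = 2 (u(r, f) = -2 + 4 = 2)
W(P, J) = -3 + 1/(3 + J) (W(P, J) = -3 + 1/(J + 3) = -3 + 1/(3 + J))
O = 3 (O = (2 - 5)*(-1) = -3*(-1) = 3)
t(n) = -1 + n**2 (t(n) = n**2 - 1 = -1 + n**2)
(t(E(6, W(-3, 0))) + O)**2 = ((-1 + 6**2) + 3)**2 = ((-1 + 36) + 3)**2 = (35 + 3)**2 = 38**2 = 1444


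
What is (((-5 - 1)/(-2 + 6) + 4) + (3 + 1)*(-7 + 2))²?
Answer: 1225/4 ≈ 306.25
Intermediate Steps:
(((-5 - 1)/(-2 + 6) + 4) + (3 + 1)*(-7 + 2))² = ((-6/4 + 4) + 4*(-5))² = ((-6*¼ + 4) - 20)² = ((-3/2 + 4) - 20)² = (5/2 - 20)² = (-35/2)² = 1225/4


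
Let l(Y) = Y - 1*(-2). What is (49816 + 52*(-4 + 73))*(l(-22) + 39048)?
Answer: 2084251312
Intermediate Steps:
l(Y) = 2 + Y (l(Y) = Y + 2 = 2 + Y)
(49816 + 52*(-4 + 73))*(l(-22) + 39048) = (49816 + 52*(-4 + 73))*((2 - 22) + 39048) = (49816 + 52*69)*(-20 + 39048) = (49816 + 3588)*39028 = 53404*39028 = 2084251312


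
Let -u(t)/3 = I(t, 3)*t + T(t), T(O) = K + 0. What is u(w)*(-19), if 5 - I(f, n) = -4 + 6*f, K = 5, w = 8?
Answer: -17499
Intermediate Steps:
T(O) = 5 (T(O) = 5 + 0 = 5)
I(f, n) = 9 - 6*f (I(f, n) = 5 - (-4 + 6*f) = 5 + (4 - 6*f) = 9 - 6*f)
u(t) = -15 - 3*t*(9 - 6*t) (u(t) = -3*((9 - 6*t)*t + 5) = -3*(t*(9 - 6*t) + 5) = -3*(5 + t*(9 - 6*t)) = -15 - 3*t*(9 - 6*t))
u(w)*(-19) = (-15 - 27*8 + 18*8²)*(-19) = (-15 - 216 + 18*64)*(-19) = (-15 - 216 + 1152)*(-19) = 921*(-19) = -17499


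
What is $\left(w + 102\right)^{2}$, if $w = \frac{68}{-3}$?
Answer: $\frac{56644}{9} \approx 6293.8$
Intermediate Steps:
$w = - \frac{68}{3}$ ($w = 68 \left(- \frac{1}{3}\right) = - \frac{68}{3} \approx -22.667$)
$\left(w + 102\right)^{2} = \left(- \frac{68}{3} + 102\right)^{2} = \left(\frac{238}{3}\right)^{2} = \frac{56644}{9}$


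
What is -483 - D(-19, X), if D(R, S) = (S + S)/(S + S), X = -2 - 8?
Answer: -484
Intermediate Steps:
X = -10
D(R, S) = 1 (D(R, S) = (2*S)/((2*S)) = (2*S)*(1/(2*S)) = 1)
-483 - D(-19, X) = -483 - 1*1 = -483 - 1 = -484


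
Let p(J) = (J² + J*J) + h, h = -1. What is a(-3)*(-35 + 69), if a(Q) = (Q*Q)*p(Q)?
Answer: 5202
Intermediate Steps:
p(J) = -1 + 2*J² (p(J) = (J² + J*J) - 1 = (J² + J²) - 1 = 2*J² - 1 = -1 + 2*J²)
a(Q) = Q²*(-1 + 2*Q²) (a(Q) = (Q*Q)*(-1 + 2*Q²) = Q²*(-1 + 2*Q²))
a(-3)*(-35 + 69) = (-1*(-3)² + 2*(-3)⁴)*(-35 + 69) = (-1*9 + 2*81)*34 = (-9 + 162)*34 = 153*34 = 5202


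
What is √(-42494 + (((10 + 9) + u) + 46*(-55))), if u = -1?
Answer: I*√45006 ≈ 212.15*I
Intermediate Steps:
√(-42494 + (((10 + 9) + u) + 46*(-55))) = √(-42494 + (((10 + 9) - 1) + 46*(-55))) = √(-42494 + ((19 - 1) - 2530)) = √(-42494 + (18 - 2530)) = √(-42494 - 2512) = √(-45006) = I*√45006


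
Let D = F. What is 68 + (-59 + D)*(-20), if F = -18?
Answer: 1608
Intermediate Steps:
D = -18
68 + (-59 + D)*(-20) = 68 + (-59 - 18)*(-20) = 68 - 77*(-20) = 68 + 1540 = 1608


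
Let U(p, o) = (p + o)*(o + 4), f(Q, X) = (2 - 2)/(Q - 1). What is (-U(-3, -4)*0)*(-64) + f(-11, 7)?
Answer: 0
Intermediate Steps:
f(Q, X) = 0 (f(Q, X) = 0/(-1 + Q) = 0)
U(p, o) = (4 + o)*(o + p) (U(p, o) = (o + p)*(4 + o) = (4 + o)*(o + p))
(-U(-3, -4)*0)*(-64) + f(-11, 7) = (-((-4)² + 4*(-4) + 4*(-3) - 4*(-3))*0)*(-64) + 0 = (-(16 - 16 - 12 + 12)*0)*(-64) + 0 = (-1*0*0)*(-64) + 0 = (0*0)*(-64) + 0 = 0*(-64) + 0 = 0 + 0 = 0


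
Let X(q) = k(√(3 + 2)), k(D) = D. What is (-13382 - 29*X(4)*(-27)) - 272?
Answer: -13654 + 783*√5 ≈ -11903.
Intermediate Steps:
X(q) = √5 (X(q) = √(3 + 2) = √5)
(-13382 - 29*X(4)*(-27)) - 272 = (-13382 - 29*√5*(-27)) - 272 = (-13382 + 783*√5) - 272 = -13654 + 783*√5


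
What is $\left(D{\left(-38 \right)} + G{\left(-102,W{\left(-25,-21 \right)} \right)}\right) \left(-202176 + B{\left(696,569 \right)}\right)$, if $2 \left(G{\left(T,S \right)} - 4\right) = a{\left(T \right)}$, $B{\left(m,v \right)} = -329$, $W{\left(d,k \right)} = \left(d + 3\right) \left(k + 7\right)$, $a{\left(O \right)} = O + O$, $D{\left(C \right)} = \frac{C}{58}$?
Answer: $\frac{579366805}{29} \approx 1.9978 \cdot 10^{7}$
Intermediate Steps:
$D{\left(C \right)} = \frac{C}{58}$ ($D{\left(C \right)} = C \frac{1}{58} = \frac{C}{58}$)
$a{\left(O \right)} = 2 O$
$W{\left(d,k \right)} = \left(3 + d\right) \left(7 + k\right)$
$G{\left(T,S \right)} = 4 + T$ ($G{\left(T,S \right)} = 4 + \frac{2 T}{2} = 4 + T$)
$\left(D{\left(-38 \right)} + G{\left(-102,W{\left(-25,-21 \right)} \right)}\right) \left(-202176 + B{\left(696,569 \right)}\right) = \left(\frac{1}{58} \left(-38\right) + \left(4 - 102\right)\right) \left(-202176 - 329\right) = \left(- \frac{19}{29} - 98\right) \left(-202505\right) = \left(- \frac{2861}{29}\right) \left(-202505\right) = \frac{579366805}{29}$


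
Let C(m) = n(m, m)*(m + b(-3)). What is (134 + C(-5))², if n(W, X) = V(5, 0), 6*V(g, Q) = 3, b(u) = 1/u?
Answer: 155236/9 ≈ 17248.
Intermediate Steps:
V(g, Q) = ½ (V(g, Q) = (⅙)*3 = ½)
n(W, X) = ½
C(m) = -⅙ + m/2 (C(m) = (m + 1/(-3))/2 = (m - ⅓)/2 = (-⅓ + m)/2 = -⅙ + m/2)
(134 + C(-5))² = (134 + (-⅙ + (½)*(-5)))² = (134 + (-⅙ - 5/2))² = (134 - 8/3)² = (394/3)² = 155236/9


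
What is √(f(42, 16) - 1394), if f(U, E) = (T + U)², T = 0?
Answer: √370 ≈ 19.235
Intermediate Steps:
f(U, E) = U² (f(U, E) = (0 + U)² = U²)
√(f(42, 16) - 1394) = √(42² - 1394) = √(1764 - 1394) = √370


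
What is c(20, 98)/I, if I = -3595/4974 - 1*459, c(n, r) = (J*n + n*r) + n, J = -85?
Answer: -1392720/2286661 ≈ -0.60906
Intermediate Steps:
c(n, r) = -84*n + n*r (c(n, r) = (-85*n + n*r) + n = -84*n + n*r)
I = -2286661/4974 (I = -3595*1/4974 - 459 = -3595/4974 - 459 = -2286661/4974 ≈ -459.72)
c(20, 98)/I = (20*(-84 + 98))/(-2286661/4974) = (20*14)*(-4974/2286661) = 280*(-4974/2286661) = -1392720/2286661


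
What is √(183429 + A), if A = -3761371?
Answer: I*√3577942 ≈ 1891.5*I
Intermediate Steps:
√(183429 + A) = √(183429 - 3761371) = √(-3577942) = I*√3577942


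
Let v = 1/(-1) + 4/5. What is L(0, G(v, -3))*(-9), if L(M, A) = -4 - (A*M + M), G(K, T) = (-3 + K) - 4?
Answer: 36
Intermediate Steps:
v = -1/5 (v = 1*(-1) + 4*(1/5) = -1 + 4/5 = -1/5 ≈ -0.20000)
G(K, T) = -7 + K
L(M, A) = -4 - M - A*M (L(M, A) = -4 - (M + A*M) = -4 + (-M - A*M) = -4 - M - A*M)
L(0, G(v, -3))*(-9) = (-4 - 1*0 - 1*(-7 - 1/5)*0)*(-9) = (-4 + 0 - 1*(-36/5)*0)*(-9) = (-4 + 0 + 0)*(-9) = -4*(-9) = 36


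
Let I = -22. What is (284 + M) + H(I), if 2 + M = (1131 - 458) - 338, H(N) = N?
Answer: 595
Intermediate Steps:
M = 333 (M = -2 + ((1131 - 458) - 338) = -2 + (673 - 338) = -2 + 335 = 333)
(284 + M) + H(I) = (284 + 333) - 22 = 617 - 22 = 595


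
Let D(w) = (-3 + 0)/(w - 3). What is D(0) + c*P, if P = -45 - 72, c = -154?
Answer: 18019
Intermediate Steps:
D(w) = -3/(-3 + w)
P = -117
D(0) + c*P = -3/(-3 + 0) - 154*(-117) = -3/(-3) + 18018 = -3*(-⅓) + 18018 = 1 + 18018 = 18019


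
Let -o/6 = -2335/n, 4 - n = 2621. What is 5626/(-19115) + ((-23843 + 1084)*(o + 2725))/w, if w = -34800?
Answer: 123831685703327/69633345360 ≈ 1778.3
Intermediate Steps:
n = -2617 (n = 4 - 1*2621 = 4 - 2621 = -2617)
o = -14010/2617 (o = -(-14010)/(-2617) = -(-14010)*(-1)/2617 = -6*2335/2617 = -14010/2617 ≈ -5.3535)
5626/(-19115) + ((-23843 + 1084)*(o + 2725))/w = 5626/(-19115) + ((-23843 + 1084)*(-14010/2617 + 2725))/(-34800) = 5626*(-1/19115) - 22759*7117315/2617*(-1/34800) = -5626/19115 - 161982972085/2617*(-1/34800) = -5626/19115 + 32396594417/18214320 = 123831685703327/69633345360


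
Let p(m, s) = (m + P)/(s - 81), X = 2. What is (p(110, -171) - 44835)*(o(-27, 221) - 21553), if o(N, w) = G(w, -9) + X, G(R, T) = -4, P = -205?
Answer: 27059488375/28 ≈ 9.6641e+8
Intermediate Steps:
o(N, w) = -2 (o(N, w) = -4 + 2 = -2)
p(m, s) = (-205 + m)/(-81 + s) (p(m, s) = (m - 205)/(s - 81) = (-205 + m)/(-81 + s))
(p(110, -171) - 44835)*(o(-27, 221) - 21553) = ((-205 + 110)/(-81 - 171) - 44835)*(-2 - 21553) = (-95/(-252) - 44835)*(-21555) = (-1/252*(-95) - 44835)*(-21555) = (95/252 - 44835)*(-21555) = -11298325/252*(-21555) = 27059488375/28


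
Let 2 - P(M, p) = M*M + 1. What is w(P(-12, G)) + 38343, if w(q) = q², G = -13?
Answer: 58792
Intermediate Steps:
P(M, p) = 1 - M² (P(M, p) = 2 - (M*M + 1) = 2 - (M² + 1) = 2 - (1 + M²) = 2 + (-1 - M²) = 1 - M²)
w(P(-12, G)) + 38343 = (1 - 1*(-12)²)² + 38343 = (1 - 1*144)² + 38343 = (1 - 144)² + 38343 = (-143)² + 38343 = 20449 + 38343 = 58792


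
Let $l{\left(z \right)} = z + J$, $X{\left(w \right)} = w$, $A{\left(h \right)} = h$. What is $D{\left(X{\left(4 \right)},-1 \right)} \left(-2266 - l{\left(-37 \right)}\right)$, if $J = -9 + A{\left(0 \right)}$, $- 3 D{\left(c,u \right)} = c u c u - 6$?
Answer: $7400$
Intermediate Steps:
$D{\left(c,u \right)} = 2 - \frac{c^{2} u^{2}}{3}$ ($D{\left(c,u \right)} = - \frac{c u c u - 6}{3} = - \frac{u c^{2} u - 6}{3} = - \frac{c^{2} u^{2} - 6}{3} = - \frac{-6 + c^{2} u^{2}}{3} = 2 - \frac{c^{2} u^{2}}{3}$)
$J = -9$ ($J = -9 + 0 = -9$)
$l{\left(z \right)} = -9 + z$ ($l{\left(z \right)} = z - 9 = -9 + z$)
$D{\left(X{\left(4 \right)},-1 \right)} \left(-2266 - l{\left(-37 \right)}\right) = \left(2 - \frac{4^{2} \left(-1\right)^{2}}{3}\right) \left(-2266 - \left(-9 - 37\right)\right) = \left(2 - \frac{16}{3} \cdot 1\right) \left(-2266 - -46\right) = \left(2 - \frac{16}{3}\right) \left(-2266 + 46\right) = \left(- \frac{10}{3}\right) \left(-2220\right) = 7400$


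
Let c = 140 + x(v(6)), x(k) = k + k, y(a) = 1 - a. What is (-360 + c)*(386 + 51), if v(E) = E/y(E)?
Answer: -485944/5 ≈ -97189.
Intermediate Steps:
v(E) = E/(1 - E)
x(k) = 2*k
c = 688/5 (c = 140 + 2*(-1*6/(-1 + 6)) = 140 + 2*(-1*6/5) = 140 + 2*(-1*6*1/5) = 140 + 2*(-6/5) = 140 - 12/5 = 688/5 ≈ 137.60)
(-360 + c)*(386 + 51) = (-360 + 688/5)*(386 + 51) = -1112/5*437 = -485944/5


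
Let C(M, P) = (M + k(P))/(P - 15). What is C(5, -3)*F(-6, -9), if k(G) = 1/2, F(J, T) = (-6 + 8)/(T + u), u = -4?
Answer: 11/234 ≈ 0.047009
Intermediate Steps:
F(J, T) = 2/(-4 + T) (F(J, T) = (-6 + 8)/(T - 4) = 2/(-4 + T))
k(G) = 1/2
C(M, P) = (1/2 + M)/(-15 + P) (C(M, P) = (M + 1/2)/(P - 15) = (1/2 + M)/(-15 + P))
C(5, -3)*F(-6, -9) = ((1/2 + 5)/(-15 - 3))*(2/(-4 - 9)) = ((11/2)/(-18))*(2/(-13)) = (-1/18*11/2)*(2*(-1/13)) = -11/36*(-2/13) = 11/234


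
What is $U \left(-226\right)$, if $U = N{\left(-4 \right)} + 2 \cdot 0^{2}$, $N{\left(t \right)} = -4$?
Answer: $904$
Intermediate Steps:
$U = -4$ ($U = -4 + 2 \cdot 0^{2} = -4 + 2 \cdot 0 = -4 + 0 = -4$)
$U \left(-226\right) = \left(-4\right) \left(-226\right) = 904$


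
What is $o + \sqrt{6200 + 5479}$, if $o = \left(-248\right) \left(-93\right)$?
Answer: $23064 + \sqrt{11679} \approx 23172.0$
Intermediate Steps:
$o = 23064$
$o + \sqrt{6200 + 5479} = 23064 + \sqrt{6200 + 5479} = 23064 + \sqrt{11679}$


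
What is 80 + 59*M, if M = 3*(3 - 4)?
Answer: -97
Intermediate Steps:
M = -3 (M = 3*(-1) = -3)
80 + 59*M = 80 + 59*(-3) = 80 - 177 = -97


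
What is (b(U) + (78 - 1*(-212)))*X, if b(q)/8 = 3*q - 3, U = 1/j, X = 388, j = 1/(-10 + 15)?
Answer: 149768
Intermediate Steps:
j = 1/5 ≈ 0.20000
U = 5 (U = 1/(1/5) = 5)
b(q) = -24 + 24*q (b(q) = 8*(3*q - 3) = 8*(-3 + 3*q) = -24 + 24*q)
(b(U) + (78 - 1*(-212)))*X = ((-24 + 24*5) + (78 - 1*(-212)))*388 = ((-24 + 120) + (78 + 212))*388 = (96 + 290)*388 = 386*388 = 149768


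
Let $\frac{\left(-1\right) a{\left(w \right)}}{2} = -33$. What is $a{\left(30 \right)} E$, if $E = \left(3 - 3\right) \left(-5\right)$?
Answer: $0$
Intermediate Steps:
$a{\left(w \right)} = 66$ ($a{\left(w \right)} = \left(-2\right) \left(-33\right) = 66$)
$E = 0$ ($E = 0 \left(-5\right) = 0$)
$a{\left(30 \right)} E = 66 \cdot 0 = 0$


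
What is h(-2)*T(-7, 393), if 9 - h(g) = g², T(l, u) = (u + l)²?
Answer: 744980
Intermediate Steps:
T(l, u) = (l + u)²
h(g) = 9 - g²
h(-2)*T(-7, 393) = (9 - 1*(-2)²)*(-7 + 393)² = (9 - 1*4)*386² = (9 - 4)*148996 = 5*148996 = 744980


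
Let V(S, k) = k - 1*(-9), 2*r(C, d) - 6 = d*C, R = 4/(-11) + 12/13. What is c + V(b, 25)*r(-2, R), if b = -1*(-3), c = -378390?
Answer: -54097904/143 ≈ -3.7831e+5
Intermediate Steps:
R = 80/143 (R = 4*(-1/11) + 12*(1/13) = -4/11 + 12/13 = 80/143 ≈ 0.55944)
b = 3
r(C, d) = 3 + C*d/2 (r(C, d) = 3 + (d*C)/2 = 3 + (C*d)/2 = 3 + C*d/2)
V(S, k) = 9 + k (V(S, k) = k + 9 = 9 + k)
c + V(b, 25)*r(-2, R) = -378390 + (9 + 25)*(3 + (½)*(-2)*(80/143)) = -378390 + 34*(3 - 80/143) = -378390 + 34*(349/143) = -378390 + 11866/143 = -54097904/143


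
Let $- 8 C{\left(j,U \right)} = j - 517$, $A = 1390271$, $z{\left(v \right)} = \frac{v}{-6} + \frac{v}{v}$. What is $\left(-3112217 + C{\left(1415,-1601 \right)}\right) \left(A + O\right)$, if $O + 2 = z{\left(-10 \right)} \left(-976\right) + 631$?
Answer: $- \frac{12962515194691}{3} \approx -4.3208 \cdot 10^{12}$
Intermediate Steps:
$z{\left(v \right)} = 1 - \frac{v}{6}$ ($z{\left(v \right)} = v \left(- \frac{1}{6}\right) + 1 = - \frac{v}{6} + 1 = 1 - \frac{v}{6}$)
$C{\left(j,U \right)} = \frac{517}{8} - \frac{j}{8}$ ($C{\left(j,U \right)} = - \frac{j - 517}{8} = - \frac{-517 + j}{8} = \frac{517}{8} - \frac{j}{8}$)
$O = - \frac{5921}{3}$ ($O = -2 + \left(\left(1 - - \frac{5}{3}\right) \left(-976\right) + 631\right) = -2 + \left(\left(1 + \frac{5}{3}\right) \left(-976\right) + 631\right) = -2 + \left(\frac{8}{3} \left(-976\right) + 631\right) = -2 + \left(- \frac{7808}{3} + 631\right) = -2 - \frac{5915}{3} = - \frac{5921}{3} \approx -1973.7$)
$\left(-3112217 + C{\left(1415,-1601 \right)}\right) \left(A + O\right) = \left(-3112217 + \left(\frac{517}{8} - \frac{1415}{8}\right)\right) \left(1390271 - \frac{5921}{3}\right) = \left(-3112217 + \left(\frac{517}{8} - \frac{1415}{8}\right)\right) \frac{4164892}{3} = \left(-3112217 - \frac{449}{4}\right) \frac{4164892}{3} = \left(- \frac{12449317}{4}\right) \frac{4164892}{3} = - \frac{12962515194691}{3}$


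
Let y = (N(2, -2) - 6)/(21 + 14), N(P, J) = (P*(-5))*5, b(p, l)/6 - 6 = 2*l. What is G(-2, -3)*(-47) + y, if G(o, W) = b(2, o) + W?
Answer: -2123/5 ≈ -424.60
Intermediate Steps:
b(p, l) = 36 + 12*l (b(p, l) = 36 + 6*(2*l) = 36 + 12*l)
N(P, J) = -25*P (N(P, J) = -5*P*5 = -25*P)
y = -8/5 (y = (-25*2 - 6)/(21 + 14) = (-50 - 6)/35 = -56*1/35 = -8/5 ≈ -1.6000)
G(o, W) = 36 + W + 12*o (G(o, W) = (36 + 12*o) + W = 36 + W + 12*o)
G(-2, -3)*(-47) + y = (36 - 3 + 12*(-2))*(-47) - 8/5 = (36 - 3 - 24)*(-47) - 8/5 = 9*(-47) - 8/5 = -423 - 8/5 = -2123/5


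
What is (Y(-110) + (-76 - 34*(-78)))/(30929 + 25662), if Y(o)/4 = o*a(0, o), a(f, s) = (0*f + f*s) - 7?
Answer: 5656/56591 ≈ 0.099945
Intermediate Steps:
a(f, s) = -7 + f*s (a(f, s) = (0 + f*s) - 7 = f*s - 7 = -7 + f*s)
Y(o) = -28*o (Y(o) = 4*(o*(-7 + 0*o)) = 4*(o*(-7 + 0)) = 4*(o*(-7)) = 4*(-7*o) = -28*o)
(Y(-110) + (-76 - 34*(-78)))/(30929 + 25662) = (-28*(-110) + (-76 - 34*(-78)))/(30929 + 25662) = (3080 + (-76 + 2652))/56591 = (3080 + 2576)*(1/56591) = 5656*(1/56591) = 5656/56591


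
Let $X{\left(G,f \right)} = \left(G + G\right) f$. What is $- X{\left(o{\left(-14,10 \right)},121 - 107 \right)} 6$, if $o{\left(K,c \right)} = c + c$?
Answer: $-3360$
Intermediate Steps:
$o{\left(K,c \right)} = 2 c$
$X{\left(G,f \right)} = 2 G f$
$- X{\left(o{\left(-14,10 \right)},121 - 107 \right)} 6 = - 2 \cdot 2 \cdot 10 \left(121 - 107\right) 6 = - 2 \cdot 20 \cdot 14 \cdot 6 = - 560 \cdot 6 = \left(-1\right) 3360 = -3360$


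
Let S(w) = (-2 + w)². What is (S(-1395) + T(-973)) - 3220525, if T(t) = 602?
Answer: -1268314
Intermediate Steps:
(S(-1395) + T(-973)) - 3220525 = ((-2 - 1395)² + 602) - 3220525 = ((-1397)² + 602) - 3220525 = (1951609 + 602) - 3220525 = 1952211 - 3220525 = -1268314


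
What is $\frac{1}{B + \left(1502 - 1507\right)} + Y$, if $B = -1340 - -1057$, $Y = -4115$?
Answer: $- \frac{1185121}{288} \approx -4115.0$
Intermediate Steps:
$B = -283$ ($B = -1340 + 1057 = -283$)
$\frac{1}{B + \left(1502 - 1507\right)} + Y = \frac{1}{-283 + \left(1502 - 1507\right)} - 4115 = \frac{1}{-283 - 5} - 4115 = \frac{1}{-288} - 4115 = - \frac{1}{288} - 4115 = - \frac{1185121}{288}$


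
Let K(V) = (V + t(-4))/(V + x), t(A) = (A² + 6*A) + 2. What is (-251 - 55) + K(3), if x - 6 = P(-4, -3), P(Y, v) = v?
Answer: -613/2 ≈ -306.50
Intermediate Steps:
t(A) = 2 + A² + 6*A
x = 3 (x = 6 - 3 = 3)
K(V) = (-6 + V)/(3 + V) (K(V) = (V + (2 + (-4)² + 6*(-4)))/(V + 3) = (V + (2 + 16 - 24))/(3 + V) = (V - 6)/(3 + V) = (-6 + V)/(3 + V))
(-251 - 55) + K(3) = (-251 - 55) + (-6 + 3)/(3 + 3) = -306 - 3/6 = -306 + (⅙)*(-3) = -306 - ½ = -613/2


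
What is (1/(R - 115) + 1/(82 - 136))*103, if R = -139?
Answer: -7931/3429 ≈ -2.3129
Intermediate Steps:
(1/(R - 115) + 1/(82 - 136))*103 = (1/(-139 - 115) + 1/(82 - 136))*103 = (1/(-254) + 1/(-54))*103 = (-1/254 - 1/54)*103 = -77/3429*103 = -7931/3429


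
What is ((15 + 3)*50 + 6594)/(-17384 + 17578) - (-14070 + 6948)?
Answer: 694581/97 ≈ 7160.6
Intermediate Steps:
((15 + 3)*50 + 6594)/(-17384 + 17578) - (-14070 + 6948) = (18*50 + 6594)/194 - 1*(-7122) = (900 + 6594)*(1/194) + 7122 = 7494*(1/194) + 7122 = 3747/97 + 7122 = 694581/97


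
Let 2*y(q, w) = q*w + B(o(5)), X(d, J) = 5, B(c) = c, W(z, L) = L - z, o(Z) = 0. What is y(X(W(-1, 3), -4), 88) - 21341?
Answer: -21121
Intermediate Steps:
y(q, w) = q*w/2 (y(q, w) = (q*w + 0)/2 = (q*w)/2 = q*w/2)
y(X(W(-1, 3), -4), 88) - 21341 = (1/2)*5*88 - 21341 = 220 - 21341 = -21121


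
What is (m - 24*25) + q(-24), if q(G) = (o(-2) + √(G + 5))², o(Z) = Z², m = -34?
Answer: -637 + 8*I*√19 ≈ -637.0 + 34.871*I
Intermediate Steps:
q(G) = (4 + √(5 + G))² (q(G) = ((-2)² + √(G + 5))² = (4 + √(5 + G))²)
(m - 24*25) + q(-24) = (-34 - 24*25) + (4 + √(5 - 24))² = (-34 - 600) + (4 + √(-19))² = -634 + (4 + I*√19)²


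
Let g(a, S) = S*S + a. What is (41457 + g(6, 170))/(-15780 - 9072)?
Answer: -70363/24852 ≈ -2.8313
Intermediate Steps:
g(a, S) = a + S² (g(a, S) = S² + a = a + S²)
(41457 + g(6, 170))/(-15780 - 9072) = (41457 + (6 + 170²))/(-15780 - 9072) = (41457 + (6 + 28900))/(-24852) = (41457 + 28906)*(-1/24852) = 70363*(-1/24852) = -70363/24852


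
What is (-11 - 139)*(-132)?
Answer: 19800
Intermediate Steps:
(-11 - 139)*(-132) = -150*(-132) = 19800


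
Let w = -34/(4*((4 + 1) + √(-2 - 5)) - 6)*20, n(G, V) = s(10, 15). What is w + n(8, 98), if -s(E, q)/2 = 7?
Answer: -494/11 + 680*I*√7/77 ≈ -44.909 + 23.365*I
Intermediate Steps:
s(E, q) = -14 (s(E, q) = -2*7 = -14)
n(G, V) = -14
w = -680/(14 + 4*I*√7) (w = -34/(4*(5 + √(-7)) - 6)*20 = -34/(4*(5 + I*√7) - 6)*20 = -34/((20 + 4*I*√7) - 6)*20 = -34/(14 + 4*I*√7)*20 = -680/(14 + 4*I*√7) ≈ -30.909 + 23.365*I)
w + n(8, 98) = (-340/11 + 680*I*√7/77) - 14 = -494/11 + 680*I*√7/77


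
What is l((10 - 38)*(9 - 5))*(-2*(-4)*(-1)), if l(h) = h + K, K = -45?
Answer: 1256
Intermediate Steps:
l(h) = -45 + h (l(h) = h - 45 = -45 + h)
l((10 - 38)*(9 - 5))*(-2*(-4)*(-1)) = (-45 + (10 - 38)*(9 - 5))*(-2*(-4)*(-1)) = (-45 - 28*4)*(8*(-1)) = (-45 - 112)*(-8) = -157*(-8) = 1256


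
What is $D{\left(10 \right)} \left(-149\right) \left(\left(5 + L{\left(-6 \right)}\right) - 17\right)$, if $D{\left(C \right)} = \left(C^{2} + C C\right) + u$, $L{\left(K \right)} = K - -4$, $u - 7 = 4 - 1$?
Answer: $438060$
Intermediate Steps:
$u = 10$ ($u = 7 + \left(4 - 1\right) = 7 + 3 = 10$)
$L{\left(K \right)} = 4 + K$ ($L{\left(K \right)} = K + 4 = 4 + K$)
$D{\left(C \right)} = 10 + 2 C^{2}$ ($D{\left(C \right)} = \left(C^{2} + C C\right) + 10 = \left(C^{2} + C^{2}\right) + 10 = 2 C^{2} + 10 = 10 + 2 C^{2}$)
$D{\left(10 \right)} \left(-149\right) \left(\left(5 + L{\left(-6 \right)}\right) - 17\right) = \left(10 + 2 \cdot 10^{2}\right) \left(-149\right) \left(\left(5 + \left(4 - 6\right)\right) - 17\right) = \left(10 + 2 \cdot 100\right) \left(-149\right) \left(\left(5 - 2\right) - 17\right) = \left(10 + 200\right) \left(-149\right) \left(3 - 17\right) = 210 \left(-149\right) \left(-14\right) = \left(-31290\right) \left(-14\right) = 438060$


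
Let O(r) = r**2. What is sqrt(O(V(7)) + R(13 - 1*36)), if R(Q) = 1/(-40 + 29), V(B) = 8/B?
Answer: sqrt(7205)/77 ≈ 1.1024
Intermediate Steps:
R(Q) = -1/11 (R(Q) = 1/(-11) = -1/11)
sqrt(O(V(7)) + R(13 - 1*36)) = sqrt((8/7)**2 - 1/11) = sqrt(64/49 - 1/11) = sqrt(655/539) = sqrt(7205)/77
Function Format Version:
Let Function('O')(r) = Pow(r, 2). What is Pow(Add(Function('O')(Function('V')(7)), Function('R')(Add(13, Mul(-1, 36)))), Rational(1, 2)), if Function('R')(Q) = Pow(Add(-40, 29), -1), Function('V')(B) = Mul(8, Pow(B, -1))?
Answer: Mul(Rational(1, 77), Pow(7205, Rational(1, 2))) ≈ 1.1024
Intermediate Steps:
Function('R')(Q) = Rational(-1, 11) (Function('R')(Q) = Pow(-11, -1) = Rational(-1, 11))
Pow(Add(Function('O')(Function('V')(7)), Function('R')(Add(13, Mul(-1, 36)))), Rational(1, 2)) = Pow(Add(Pow(Mul(8, Pow(7, -1)), 2), Rational(-1, 11)), Rational(1, 2)) = Pow(Add(Pow(Mul(8, Rational(1, 7)), 2), Rational(-1, 11)), Rational(1, 2)) = Pow(Add(Pow(Rational(8, 7), 2), Rational(-1, 11)), Rational(1, 2)) = Pow(Add(Rational(64, 49), Rational(-1, 11)), Rational(1, 2)) = Pow(Rational(655, 539), Rational(1, 2)) = Mul(Rational(1, 77), Pow(7205, Rational(1, 2)))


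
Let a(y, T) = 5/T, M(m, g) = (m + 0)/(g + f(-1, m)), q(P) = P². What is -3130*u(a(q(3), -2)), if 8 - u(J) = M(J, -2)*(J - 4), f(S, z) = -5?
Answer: -452285/14 ≈ -32306.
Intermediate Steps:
M(m, g) = m/(-5 + g) (M(m, g) = (m + 0)/(g - 5) = m/(-5 + g))
u(J) = 8 + J*(-4 + J)/7 (u(J) = 8 - J/(-5 - 2)*(J - 4) = 8 - J/(-7)*(-4 + J) = 8 - J*(-⅐)*(-4 + J) = 8 - (-J/7)*(-4 + J) = 8 - (-1)*J*(-4 + J)/7 = 8 + J*(-4 + J)/7)
-3130*u(a(q(3), -2)) = -3130*(8 - 20/(7*(-2)) + (5/(-2))²/7) = -3130*(8 - 20*(-1)/(7*2) + (5*(-½))²/7) = -3130*(8 - 4/7*(-5/2) + (-5/2)²/7) = -3130*(8 + 10/7 + (⅐)*(25/4)) = -3130*(8 + 10/7 + 25/28) = -3130*289/28 = -452285/14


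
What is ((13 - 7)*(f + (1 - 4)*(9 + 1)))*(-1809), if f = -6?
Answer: 390744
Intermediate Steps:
((13 - 7)*(f + (1 - 4)*(9 + 1)))*(-1809) = ((13 - 7)*(-6 + (1 - 4)*(9 + 1)))*(-1809) = (6*(-6 - 3*10))*(-1809) = (6*(-6 - 30))*(-1809) = (6*(-36))*(-1809) = -216*(-1809) = 390744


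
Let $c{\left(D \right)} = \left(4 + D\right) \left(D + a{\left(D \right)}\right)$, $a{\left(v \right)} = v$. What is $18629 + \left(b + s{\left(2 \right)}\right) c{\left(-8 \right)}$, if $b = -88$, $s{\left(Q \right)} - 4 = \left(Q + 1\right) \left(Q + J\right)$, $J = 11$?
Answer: $15749$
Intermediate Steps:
$s{\left(Q \right)} = 4 + \left(1 + Q\right) \left(11 + Q\right)$ ($s{\left(Q \right)} = 4 + \left(Q + 1\right) \left(Q + 11\right) = 4 + \left(1 + Q\right) \left(11 + Q\right)$)
$c{\left(D \right)} = 2 D \left(4 + D\right)$ ($c{\left(D \right)} = \left(4 + D\right) \left(D + D\right) = \left(4 + D\right) 2 D = 2 D \left(4 + D\right)$)
$18629 + \left(b + s{\left(2 \right)}\right) c{\left(-8 \right)} = 18629 + \left(-88 + \left(15 + 2^{2} + 12 \cdot 2\right)\right) 2 \left(-8\right) \left(4 - 8\right) = 18629 + \left(-88 + \left(15 + 4 + 24\right)\right) 2 \left(-8\right) \left(-4\right) = 18629 + \left(-88 + 43\right) 64 = 18629 - 2880 = 15749$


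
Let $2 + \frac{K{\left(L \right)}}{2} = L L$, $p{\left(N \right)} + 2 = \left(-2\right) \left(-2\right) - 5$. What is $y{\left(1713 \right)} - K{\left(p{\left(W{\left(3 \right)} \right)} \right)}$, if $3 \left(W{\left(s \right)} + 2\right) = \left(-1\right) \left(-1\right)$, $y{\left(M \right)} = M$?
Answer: $1699$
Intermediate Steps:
$W{\left(s \right)} = - \frac{5}{3}$ ($W{\left(s \right)} = -2 + \frac{\left(-1\right) \left(-1\right)}{3} = -2 + \frac{1}{3} \cdot 1 = -2 + \frac{1}{3} = - \frac{5}{3}$)
$p{\left(N \right)} = -3$ ($p{\left(N \right)} = -2 - 1 = -3$)
$K{\left(L \right)} = -4 + 2 L^{2}$ ($K{\left(L \right)} = -4 + 2 L L = -4 + 2 L^{2}$)
$y{\left(1713 \right)} - K{\left(p{\left(W{\left(3 \right)} \right)} \right)} = 1713 - \left(-4 + 2 \left(-3\right)^{2}\right) = 1713 - \left(-4 + 2 \cdot 9\right) = 1713 - \left(-4 + 18\right) = 1713 - 14 = 1699$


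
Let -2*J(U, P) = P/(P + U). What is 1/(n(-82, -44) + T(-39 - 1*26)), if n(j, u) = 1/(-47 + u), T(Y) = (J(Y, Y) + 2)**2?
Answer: 1456/4443 ≈ 0.32771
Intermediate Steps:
J(U, P) = -P/(2*(P + U))
T(Y) = 49/16 (T(Y) = (-Y/(2*Y + 2*Y) + 2)**2 = (-Y/(4*Y) + 2)**2 = (-Y*1/(4*Y) + 2)**2 = (-1/4 + 2)**2 = (7/4)**2 = 49/16)
1/(n(-82, -44) + T(-39 - 1*26)) = 1/(1/(-47 - 44) + 49/16) = 1/(1/(-91) + 49/16) = 1/(-1/91 + 49/16) = 1/(4443/1456) = 1456/4443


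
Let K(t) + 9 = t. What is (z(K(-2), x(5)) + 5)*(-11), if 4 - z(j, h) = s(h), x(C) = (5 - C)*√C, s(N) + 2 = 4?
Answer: -77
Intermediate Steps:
K(t) = -9 + t
s(N) = 2 (s(N) = -2 + 4 = 2)
x(C) = √C*(5 - C)
z(j, h) = 2 (z(j, h) = 4 - 1*2 = 4 - 2 = 2)
(z(K(-2), x(5)) + 5)*(-11) = (2 + 5)*(-11) = 7*(-11) = -77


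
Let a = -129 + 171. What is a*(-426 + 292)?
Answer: -5628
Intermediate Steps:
a = 42
a*(-426 + 292) = 42*(-426 + 292) = 42*(-134) = -5628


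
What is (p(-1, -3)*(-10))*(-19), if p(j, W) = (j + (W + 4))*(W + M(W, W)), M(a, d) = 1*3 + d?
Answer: 0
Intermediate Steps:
M(a, d) = 3 + d
p(j, W) = (3 + 2*W)*(4 + W + j) (p(j, W) = (j + (W + 4))*(W + (3 + W)) = (j + (4 + W))*(3 + 2*W) = (4 + W + j)*(3 + 2*W) = (3 + 2*W)*(4 + W + j))
(p(-1, -3)*(-10))*(-19) = ((12 + 2*(-3)² + 3*(-1) + 11*(-3) + 2*(-3)*(-1))*(-10))*(-19) = ((12 + 2*9 - 3 - 33 + 6)*(-10))*(-19) = ((12 + 18 - 3 - 33 + 6)*(-10))*(-19) = (0*(-10))*(-19) = 0*(-19) = 0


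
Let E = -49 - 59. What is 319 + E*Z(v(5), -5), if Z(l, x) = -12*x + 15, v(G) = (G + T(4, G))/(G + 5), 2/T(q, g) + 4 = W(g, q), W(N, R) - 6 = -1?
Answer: -7781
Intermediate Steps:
W(N, R) = 5 (W(N, R) = 6 - 1 = 5)
T(q, g) = 2 (T(q, g) = 2/(-4 + 5) = 2/1 = 2*1 = 2)
v(G) = (2 + G)/(5 + G) (v(G) = (G + 2)/(G + 5) = (2 + G)/(5 + G))
E = -108
Z(l, x) = 15 - 12*x
319 + E*Z(v(5), -5) = 319 - 108*(15 - 12*(-5)) = 319 - 108*(15 + 60) = 319 - 108*75 = 319 - 8100 = -7781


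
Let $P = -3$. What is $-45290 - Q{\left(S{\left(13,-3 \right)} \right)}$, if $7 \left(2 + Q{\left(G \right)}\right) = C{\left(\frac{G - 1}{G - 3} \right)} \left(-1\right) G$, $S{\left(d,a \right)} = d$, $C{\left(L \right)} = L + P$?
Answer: $- \frac{1585197}{35} \approx -45291.0$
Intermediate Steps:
$C{\left(L \right)} = -3 + L$ ($C{\left(L \right)} = L - 3 = -3 + L$)
$Q{\left(G \right)} = -2 + \frac{G \left(3 - \frac{-1 + G}{-3 + G}\right)}{7}$ ($Q{\left(G \right)} = -2 + \frac{\left(-3 + \frac{G - 1}{G - 3}\right) \left(-1\right) G}{7} = -2 + \frac{\left(-3 + \frac{-1 + G}{-3 + G}\right) \left(-1\right) G}{7} = -2 + \frac{\left(3 - \frac{-1 + G}{-3 + G}\right) G}{7} = -2 + \frac{G \left(3 - \frac{-1 + G}{-3 + G}\right)}{7}$)
$-45290 - Q{\left(S{\left(13,-3 \right)} \right)} = -45290 - \frac{2 \left(21 + 13^{2} - 143\right)}{7 \left(-3 + 13\right)} = -45290 - \frac{2 \left(21 + 169 - 143\right)}{7 \cdot 10} = -45290 - \frac{2}{7} \cdot \frac{1}{10} \cdot 47 = -45290 - \frac{47}{35} = - \frac{1585197}{35}$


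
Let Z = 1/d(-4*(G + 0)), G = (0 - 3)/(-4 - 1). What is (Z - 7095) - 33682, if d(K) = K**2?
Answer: -5871863/144 ≈ -40777.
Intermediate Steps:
G = 3/5 (G = -3/(-5) = -3*(-1/5) = 3/5 ≈ 0.60000)
Z = 25/144 (Z = 1/((-4*(3/5 + 0))**2) = 1/((-4*3/5)**2) = 1/((-12/5)**2) = 1/(144/25) = 25/144 ≈ 0.17361)
(Z - 7095) - 33682 = (25/144 - 7095) - 33682 = -1021655/144 - 33682 = -5871863/144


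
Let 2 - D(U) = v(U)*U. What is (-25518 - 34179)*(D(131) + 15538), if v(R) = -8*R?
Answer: -9123373116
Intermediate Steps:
D(U) = 2 + 8*U² (D(U) = 2 - (-8*U)*U = 2 - (-8)*U² = 2 + 8*U²)
(-25518 - 34179)*(D(131) + 15538) = (-25518 - 34179)*((2 + 8*131²) + 15538) = -59697*((2 + 8*17161) + 15538) = -59697*((2 + 137288) + 15538) = -59697*(137290 + 15538) = -59697*152828 = -9123373116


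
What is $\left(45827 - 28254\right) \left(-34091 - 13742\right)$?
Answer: $-840569309$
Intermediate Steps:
$\left(45827 - 28254\right) \left(-34091 - 13742\right) = 17573 \left(-47833\right) = -840569309$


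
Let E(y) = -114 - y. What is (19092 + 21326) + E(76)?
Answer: 40228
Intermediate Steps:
(19092 + 21326) + E(76) = (19092 + 21326) + (-114 - 1*76) = 40418 + (-114 - 76) = 40418 - 190 = 40228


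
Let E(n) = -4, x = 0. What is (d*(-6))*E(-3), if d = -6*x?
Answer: 0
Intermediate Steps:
d = 0 (d = -6*0 = 0)
(d*(-6))*E(-3) = (0*(-6))*(-4) = 0*(-4) = 0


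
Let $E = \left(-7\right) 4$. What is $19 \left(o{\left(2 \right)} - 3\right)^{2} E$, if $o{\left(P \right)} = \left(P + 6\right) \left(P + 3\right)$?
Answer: $-728308$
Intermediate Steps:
$o{\left(P \right)} = \left(3 + P\right) \left(6 + P\right)$ ($o{\left(P \right)} = \left(6 + P\right) \left(3 + P\right) = \left(3 + P\right) \left(6 + P\right)$)
$E = -28$
$19 \left(o{\left(2 \right)} - 3\right)^{2} E = 19 \left(\left(18 + 2^{2} + 9 \cdot 2\right) - 3\right)^{2} \left(-28\right) = 19 \left(\left(18 + 4 + 18\right) - 3\right)^{2} \left(-28\right) = 19 \left(40 - 3\right)^{2} \left(-28\right) = 19 \cdot 37^{2} \left(-28\right) = 19 \cdot 1369 \left(-28\right) = 26011 \left(-28\right) = -728308$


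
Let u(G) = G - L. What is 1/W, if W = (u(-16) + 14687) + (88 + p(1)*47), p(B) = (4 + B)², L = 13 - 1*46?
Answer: 1/15967 ≈ 6.2629e-5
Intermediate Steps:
L = -33 (L = 13 - 46 = -33)
u(G) = 33 + G (u(G) = G - 1*(-33) = G + 33 = 33 + G)
W = 15967 (W = ((33 - 16) + 14687) + (88 + (4 + 1)²*47) = (17 + 14687) + (88 + 5²*47) = 14704 + (88 + 25*47) = 14704 + (88 + 1175) = 14704 + 1263 = 15967)
1/W = 1/15967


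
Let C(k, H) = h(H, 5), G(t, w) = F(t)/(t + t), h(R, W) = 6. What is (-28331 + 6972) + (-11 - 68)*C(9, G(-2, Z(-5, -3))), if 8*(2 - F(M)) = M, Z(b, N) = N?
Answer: -21833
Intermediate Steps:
F(M) = 2 - M/8
G(t, w) = (2 - t/8)/(2*t) (G(t, w) = (2 - t/8)/(t + t) = (2 - t/8)/((2*t)) = (2 - t/8)*(1/(2*t)) = (2 - t/8)/(2*t))
C(k, H) = 6
(-28331 + 6972) + (-11 - 68)*C(9, G(-2, Z(-5, -3))) = (-28331 + 6972) + (-11 - 68)*6 = -21359 - 79*6 = -21359 - 474 = -21833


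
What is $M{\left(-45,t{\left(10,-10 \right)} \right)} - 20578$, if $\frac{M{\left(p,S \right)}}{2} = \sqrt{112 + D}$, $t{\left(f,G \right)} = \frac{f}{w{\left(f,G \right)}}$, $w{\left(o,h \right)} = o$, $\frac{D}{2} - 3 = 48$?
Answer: $-20578 + 2 \sqrt{214} \approx -20549.0$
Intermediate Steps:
$D = 102$ ($D = 6 + 2 \cdot 48 = 6 + 96 = 102$)
$t{\left(f,G \right)} = 1$ ($t{\left(f,G \right)} = \frac{f}{f} = 1$)
$M{\left(p,S \right)} = 2 \sqrt{214}$ ($M{\left(p,S \right)} = 2 \sqrt{112 + 102} = 2 \sqrt{214}$)
$M{\left(-45,t{\left(10,-10 \right)} \right)} - 20578 = 2 \sqrt{214} - 20578 = -20578 + 2 \sqrt{214}$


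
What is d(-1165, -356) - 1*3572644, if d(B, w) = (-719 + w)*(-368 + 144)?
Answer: -3331844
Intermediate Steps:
d(B, w) = 161056 - 224*w (d(B, w) = (-719 + w)*(-224) = 161056 - 224*w)
d(-1165, -356) - 1*3572644 = (161056 - 224*(-356)) - 1*3572644 = (161056 + 79744) - 3572644 = 240800 - 3572644 = -3331844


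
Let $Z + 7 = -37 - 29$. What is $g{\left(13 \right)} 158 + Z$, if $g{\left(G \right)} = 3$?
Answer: $401$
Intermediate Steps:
$Z = -73$ ($Z = -7 - 66 = -73$)
$g{\left(13 \right)} 158 + Z = 3 \cdot 158 - 73 = 474 - 73 = 401$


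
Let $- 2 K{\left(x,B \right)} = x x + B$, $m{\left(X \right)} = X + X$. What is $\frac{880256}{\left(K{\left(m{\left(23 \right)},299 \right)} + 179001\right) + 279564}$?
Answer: $\frac{1760512}{914715} \approx 1.9247$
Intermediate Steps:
$m{\left(X \right)} = 2 X$
$K{\left(x,B \right)} = - \frac{B}{2} - \frac{x^{2}}{2}$ ($K{\left(x,B \right)} = - \frac{x x + B}{2} = - \frac{x^{2} + B}{2} = - \frac{B + x^{2}}{2} = - \frac{B}{2} - \frac{x^{2}}{2}$)
$\frac{880256}{\left(K{\left(m{\left(23 \right)},299 \right)} + 179001\right) + 279564} = \frac{880256}{\left(\left(\left(- \frac{1}{2}\right) 299 - \frac{\left(2 \cdot 23\right)^{2}}{2}\right) + 179001\right) + 279564} = \frac{880256}{\left(\left(- \frac{299}{2} - \frac{46^{2}}{2}\right) + 179001\right) + 279564} = \frac{880256}{\left(\left(- \frac{299}{2} - 1058\right) + 179001\right) + 279564} = \frac{880256}{\left(- \frac{2415}{2} + 179001\right) + 279564} = \frac{880256}{\frac{355587}{2} + 279564} = \frac{880256}{\frac{914715}{2}} = 880256 \cdot \frac{2}{914715} = \frac{1760512}{914715}$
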